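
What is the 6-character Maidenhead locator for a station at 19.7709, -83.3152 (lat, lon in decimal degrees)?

EK89is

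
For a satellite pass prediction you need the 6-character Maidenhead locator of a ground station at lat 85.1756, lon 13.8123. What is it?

Add 180° to longitude and 90° to latitude: 193.8123, 175.1756.
Field: lon ⌊193.8123/20⌋ = 9 → J; lat ⌊175.1756/10⌋ = 17 → R.
Square: lon ⌊13.8123/2⌋ = 6; lat ⌊5.1756/1⌋ = 5.
Subsquare: lon ⌊1.8123/0.0833333⌋ = 21 → v; lat ⌊0.1756/0.0416667⌋ = 4 → e.

JR65ve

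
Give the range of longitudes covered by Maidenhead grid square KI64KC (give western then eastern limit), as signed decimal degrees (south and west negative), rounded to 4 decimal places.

Field K=10, I=8: +10·20° lon, +8·10° lat → SW at lon 20°, lat -10°.
Square 6, 4: +6·2° lon, +4·1° lat → SW at lon 32°, lat -6°.
Subsquare k=10, c=2: +10·0.0833333° lon, +2·0.0416667° lat → SW at lon 32.8333°, lat -5.91667°.
Cell spans 0.0833333° lon × 0.0416667° lat.
west 32.8333, east 32.9167.

32.8333, 32.9167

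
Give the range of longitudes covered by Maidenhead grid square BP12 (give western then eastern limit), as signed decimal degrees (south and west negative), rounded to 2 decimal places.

Field B=1, P=15: +1·20° lon, +15·10° lat → SW at lon -160°, lat 60°.
Square 1, 2: +1·2° lon, +2·1° lat → SW at lon -158°, lat 62°.
Cell spans 2° lon × 1° lat.
west -158.00, east -156.00.

-158.00, -156.00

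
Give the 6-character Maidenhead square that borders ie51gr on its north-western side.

IE51fs

Longitude subsquare g = 6; −1 → 5 = f.
Latitude subsquare r = 17; +1 → 18 = s.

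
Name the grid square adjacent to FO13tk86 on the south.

FO13tk85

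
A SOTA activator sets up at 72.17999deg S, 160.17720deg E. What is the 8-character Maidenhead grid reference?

RB07ct16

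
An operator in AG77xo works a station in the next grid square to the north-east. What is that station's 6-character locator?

AG87ap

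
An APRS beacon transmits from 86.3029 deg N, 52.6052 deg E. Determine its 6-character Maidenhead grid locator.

LR66hh

Offset from 180°W / 90°S: lon 232.6052°, lat 176.3029°.
Field: lon ⌊232.6052/20⌋ = 11 → L; lat ⌊176.3029/10⌋ = 17 → R.
Square: lon ⌊12.6052/2⌋ = 6; lat ⌊6.3029/1⌋ = 6.
Subsquare: lon ⌊0.6052/0.0833333⌋ = 7 → h; lat ⌊0.3029/0.0416667⌋ = 7 → h.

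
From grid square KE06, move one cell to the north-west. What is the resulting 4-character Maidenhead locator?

JE97

Longitude square 0; −1 → -1, wraps to 9, carry into field.
Longitude field K = 10; −1 → 9 = J.
Latitude square 6; +1 → 7.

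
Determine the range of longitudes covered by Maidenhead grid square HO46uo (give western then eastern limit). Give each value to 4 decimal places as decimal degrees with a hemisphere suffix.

30.3333° W, 30.2500° W

Field H=7, O=14: +7·20° lon, +14·10° lat → SW at lon -40°, lat 50°.
Square 4, 6: +4·2° lon, +6·1° lat → SW at lon -32°, lat 56°.
Subsquare u=20, o=14: +20·0.0833333° lon, +14·0.0416667° lat → SW at lon -30.3333°, lat 56.5833°.
Cell spans 0.0833333° lon × 0.0416667° lat.
west 30.3333° W, east 30.2500° W.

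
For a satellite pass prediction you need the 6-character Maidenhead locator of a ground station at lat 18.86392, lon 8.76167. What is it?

JK48ju

Shift to the Maidenhead origin (180°W, 90°S): lon 188.7617, lat 108.8639.
Field: lon ⌊188.7617/20⌋ = 9 → J; lat ⌊108.8639/10⌋ = 10 → K.
Square: lon ⌊8.7617/2⌋ = 4; lat ⌊8.8639/1⌋ = 8.
Subsquare: lon ⌊0.7617/0.0833333⌋ = 9 → j; lat ⌊0.8639/0.0416667⌋ = 20 → u.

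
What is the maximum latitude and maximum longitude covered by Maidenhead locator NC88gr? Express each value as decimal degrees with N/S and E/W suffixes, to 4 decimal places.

Field N=13, C=2: +13·20° lon, +2·10° lat → SW at lon 80°, lat -70°.
Square 8, 8: +8·2° lon, +8·1° lat → SW at lon 96°, lat -62°.
Subsquare g=6, r=17: +6·0.0833333° lon, +17·0.0416667° lat → SW at lon 96.5°, lat -61.2917°.
Cell spans 0.0833333° lon × 0.0416667° lat. NE corner is SW corner plus one full cell.
latitude 61.2500° S, longitude 96.5833° E.

61.2500° S, 96.5833° E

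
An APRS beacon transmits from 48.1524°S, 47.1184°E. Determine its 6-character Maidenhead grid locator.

LE31nu

Shift to the Maidenhead origin (180°W, 90°S): lon 227.1184, lat 41.8476.
Field: 227.1184/20 → 11 → L, 41.8476/10 → 4 → E; chars LE.
Square: 7.1184/2 → 3, 1.8476/1 → 1; chars 31.
Subsquare: 1.1184/0.0833333 → 13 → n, 0.8476/0.0416667 → 20 → u; chars nu.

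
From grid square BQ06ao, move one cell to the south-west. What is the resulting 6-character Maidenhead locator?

AQ96xn

Longitude subsquare a = 0; −1 → -1, wraps to 23 = x, carry into square.
Longitude square 0; −1 → -1, wraps to 9, carry into field.
Longitude field B = 1; −1 → 0 = A.
Latitude subsquare o = 14; −1 → 13 = n.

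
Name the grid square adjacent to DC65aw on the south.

Latitude subsquare w = 22; −1 → 21 = v.
The longitude characters are unchanged.

DC65av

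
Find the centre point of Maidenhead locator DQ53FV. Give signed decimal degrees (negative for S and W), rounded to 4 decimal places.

Field D=3, Q=16: +3·20° lon, +16·10° lat → SW at lon -120°, lat 70°.
Square 5, 3: +5·2° lon, +3·1° lat → SW at lon -110°, lat 73°.
Subsquare f=5, v=21: +5·0.0833333° lon, +21·0.0416667° lat → SW at lon -109.583°, lat 73.875°.
Cell spans 0.0833333° lon × 0.0416667° lat. Centre is SW corner plus half of each.
latitude 73.8958, longitude -109.5417.

73.8958, -109.5417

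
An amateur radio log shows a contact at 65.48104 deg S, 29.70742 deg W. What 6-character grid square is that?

Offset from 180°W / 90°S: lon 150.2926°, lat 24.5190°.
Field (20°×10°, letters A–R): 150.2926/20 → 7 → H, 24.5190/10 → 2 → C; chars HC.
Square (2°×1°, digits 0–9): 10.2926/2 → 5, 4.5190/1 → 4; chars 54.
Subsquare (5′×2.5′, letters a–x): 0.2926/0.0833333 → 3 → d, 0.5190/0.0416667 → 12 → m; chars dm.

HC54dm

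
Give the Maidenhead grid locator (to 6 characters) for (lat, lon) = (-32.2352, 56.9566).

LF87ls

Shift to the Maidenhead origin (180°W, 90°S): lon 236.9566, lat 57.7648.
Field: lon ⌊236.9566/20⌋ = 11 → L; lat ⌊57.7648/10⌋ = 5 → F.
Square: lon ⌊16.9566/2⌋ = 8; lat ⌊7.7648/1⌋ = 7.
Subsquare: lon ⌊0.9566/0.0833333⌋ = 11 → l; lat ⌊0.7648/0.0416667⌋ = 18 → s.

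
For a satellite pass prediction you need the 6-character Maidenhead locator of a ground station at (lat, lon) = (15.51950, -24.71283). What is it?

HK75pm

Offset from 180°W / 90°S: lon 155.2872°, lat 105.5195°.
Field: 155.2872/20 → 7 → H, 105.5195/10 → 10 → K; chars HK.
Square: 15.2872/2 → 7, 5.5195/1 → 5; chars 75.
Subsquare: 1.2872/0.0833333 → 15 → p, 0.5195/0.0416667 → 12 → m; chars pm.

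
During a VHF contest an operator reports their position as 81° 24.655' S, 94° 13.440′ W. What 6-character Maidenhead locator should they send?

EA28vo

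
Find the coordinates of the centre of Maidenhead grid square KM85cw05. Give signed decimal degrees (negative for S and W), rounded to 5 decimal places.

35.93958, 36.17083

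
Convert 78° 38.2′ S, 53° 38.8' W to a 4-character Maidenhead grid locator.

Add 180° to longitude and 90° to latitude: 126.35, 11.36.
Field: 126.35/20 → 6 → G, 11.36/10 → 1 → B; chars GB.
Square: 6.35/2 → 3, 1.36/1 → 1; chars 31.

GB31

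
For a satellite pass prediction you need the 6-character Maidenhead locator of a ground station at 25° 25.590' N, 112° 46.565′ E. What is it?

OL65jk

Add 180° to longitude and 90° to latitude: 292.7761, 115.4265.
Field (20°×10°, letters A–R): lon ⌊292.7761/20⌋ = 14 → O; lat ⌊115.4265/10⌋ = 11 → L.
Square (2°×1°, digits 0–9): lon ⌊12.7761/2⌋ = 6; lat ⌊5.4265/1⌋ = 5.
Subsquare (5′×2.5′, letters a–x): lon ⌊0.7761/0.0833333⌋ = 9 → j; lat ⌊0.4265/0.0416667⌋ = 10 → k.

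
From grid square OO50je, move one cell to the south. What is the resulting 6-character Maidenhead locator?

OO50jd

Latitude subsquare e = 4; −1 → 3 = d.
The longitude characters are unchanged.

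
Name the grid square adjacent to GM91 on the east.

HM01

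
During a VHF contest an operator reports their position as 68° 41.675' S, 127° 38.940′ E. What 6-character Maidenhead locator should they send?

Shift to the Maidenhead origin (180°W, 90°S): lon 307.6490, lat 21.3054.
Field: lon ⌊307.6490/20⌋ = 15 → P; lat ⌊21.3054/10⌋ = 2 → C.
Square: lon ⌊7.6490/2⌋ = 3; lat ⌊1.3054/1⌋ = 1.
Subsquare: lon ⌊1.6490/0.0833333⌋ = 19 → t; lat ⌊0.3054/0.0416667⌋ = 7 → h.

PC31th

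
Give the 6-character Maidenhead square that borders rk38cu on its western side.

RK38bu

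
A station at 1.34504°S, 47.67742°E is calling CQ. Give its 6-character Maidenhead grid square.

Add 180° to longitude and 90° to latitude: 227.6774, 88.6550.
Field: lon ⌊227.6774/20⌋ = 11 → L; lat ⌊88.6550/10⌋ = 8 → I.
Square: lon ⌊7.6774/2⌋ = 3; lat ⌊8.6550/1⌋ = 8.
Subsquare: lon ⌊1.6774/0.0833333⌋ = 20 → u; lat ⌊0.6550/0.0416667⌋ = 15 → p.

LI38up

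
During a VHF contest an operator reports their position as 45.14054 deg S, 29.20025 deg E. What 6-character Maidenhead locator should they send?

Shift to the Maidenhead origin (180°W, 90°S): lon 209.2003, lat 44.8595.
Field (20°×10°, letters A–R): 209.2003/20 → 10 → K, 44.8595/10 → 4 → E; chars KE.
Square (2°×1°, digits 0–9): 9.2003/2 → 4, 4.8595/1 → 4; chars 44.
Subsquare (5′×2.5′, letters a–x): 1.2003/0.0833333 → 14 → o, 0.8595/0.0416667 → 20 → u; chars ou.

KE44ou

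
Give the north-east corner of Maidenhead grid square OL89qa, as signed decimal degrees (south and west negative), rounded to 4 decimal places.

29.0417, 117.4167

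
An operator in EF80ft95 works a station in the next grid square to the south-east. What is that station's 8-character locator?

Longitude extended square 9; +1 → 10, wraps to 0, carry into subsquare.
Longitude subsquare f = 5; +1 → 6 = g.
Latitude extended square 5; −1 → 4.

EF80gt04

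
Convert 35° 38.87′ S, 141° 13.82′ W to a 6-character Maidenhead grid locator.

Add 180° to longitude and 90° to latitude: 38.7697, 54.3522.
Field: 38.7697/20 → 1 → B, 54.3522/10 → 5 → F; chars BF.
Square: 18.7697/2 → 9, 4.3522/1 → 4; chars 94.
Subsquare: 0.7697/0.0833333 → 9 → j, 0.3522/0.0416667 → 8 → i; chars ji.

BF94ji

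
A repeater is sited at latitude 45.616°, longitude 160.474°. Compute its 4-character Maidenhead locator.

RN05

Shift to the Maidenhead origin (180°W, 90°S): lon 340.47, lat 135.62.
Field (20°×10°, letters A–R): 340.47/20 → 17 → R, 135.62/10 → 13 → N; chars RN.
Square (2°×1°, digits 0–9): 0.47/2 → 0, 5.62/1 → 5; chars 05.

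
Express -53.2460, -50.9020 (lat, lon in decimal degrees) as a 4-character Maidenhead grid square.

GD46

Add 180° to longitude and 90° to latitude: 129.10, 36.75.
Field (20°×10°, letters A–R): 129.10/20 → 6 → G, 36.75/10 → 3 → D; chars GD.
Square (2°×1°, digits 0–9): 9.10/2 → 4, 6.75/1 → 6; chars 46.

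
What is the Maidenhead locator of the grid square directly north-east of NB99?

OC00

Longitude square 9; +1 → 10, wraps to 0, carry into field.
Longitude field N = 13; +1 → 14 = O.
Latitude square 9; +1 → 10, wraps to 0, carry into field.
Latitude field B = 1; +1 → 2 = C.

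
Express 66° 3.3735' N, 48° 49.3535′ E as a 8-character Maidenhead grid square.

Offset from 180°W / 90°S: lon 228.82256°, lat 156.05622°.
Field (20°×10°, letters A–R): lon ⌊228.82256/20⌋ = 11 → L; lat ⌊156.05622/10⌋ = 15 → P.
Square (2°×1°, digits 0–9): lon ⌊8.82256/2⌋ = 4; lat ⌊6.05622/1⌋ = 6.
Subsquare (5′×2.5′, letters a–x): lon ⌊0.82256/0.0833333⌋ = 9 → j; lat ⌊0.05622/0.0416667⌋ = 1 → b.
Extended square (30″×15″, digits 0–9): lon ⌊0.07256/0.00833333⌋ = 8; lat ⌊0.01456/0.00416667⌋ = 3.

LP46jb83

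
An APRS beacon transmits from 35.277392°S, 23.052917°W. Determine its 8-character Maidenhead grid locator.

HF84lr33

Add 180° to longitude and 90° to latitude: 156.94708, 54.72261.
Field (20°×10°, letters A–R): 156.94708/20 → 7 → H, 54.72261/10 → 5 → F; chars HF.
Square (2°×1°, digits 0–9): 16.94708/2 → 8, 4.72261/1 → 4; chars 84.
Subsquare (5′×2.5′, letters a–x): 0.94708/0.0833333 → 11 → l, 0.72261/0.0416667 → 17 → r; chars lr.
Extended square (30″×15″, digits 0–9): 0.03042/0.00833333 → 3, 0.01427/0.00416667 → 3; chars 33.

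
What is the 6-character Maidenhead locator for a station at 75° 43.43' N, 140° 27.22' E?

Offset from 180°W / 90°S: lon 320.4537°, lat 165.7238°.
Field: lon ⌊320.4537/20⌋ = 16 → Q; lat ⌊165.7238/10⌋ = 16 → Q.
Square: lon ⌊0.4537/2⌋ = 0; lat ⌊5.7238/1⌋ = 5.
Subsquare: lon ⌊0.4537/0.0833333⌋ = 5 → f; lat ⌊0.7238/0.0416667⌋ = 17 → r.

QQ05fr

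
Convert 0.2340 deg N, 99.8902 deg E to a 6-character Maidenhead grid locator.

NJ90wf

Add 180° to longitude and 90° to latitude: 279.8902, 90.2340.
Field: 279.8902/20 → 13 → N, 90.2340/10 → 9 → J; chars NJ.
Square: 19.8902/2 → 9, 0.2340/1 → 0; chars 90.
Subsquare: 1.8902/0.0833333 → 22 → w, 0.2340/0.0416667 → 5 → f; chars wf.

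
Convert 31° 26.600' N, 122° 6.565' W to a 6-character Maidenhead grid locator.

Offset from 180°W / 90°S: lon 57.8906°, lat 121.4433°.
Field (20°×10°, letters A–R): lon ⌊57.8906/20⌋ = 2 → C; lat ⌊121.4433/10⌋ = 12 → M.
Square (2°×1°, digits 0–9): lon ⌊17.8906/2⌋ = 8; lat ⌊1.4433/1⌋ = 1.
Subsquare (5′×2.5′, letters a–x): lon ⌊1.8906/0.0833333⌋ = 22 → w; lat ⌊0.4433/0.0416667⌋ = 10 → k.

CM81wk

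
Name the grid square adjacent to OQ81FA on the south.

OQ80fx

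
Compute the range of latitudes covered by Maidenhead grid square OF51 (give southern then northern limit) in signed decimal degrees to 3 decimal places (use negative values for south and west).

Field O=14, F=5: +14·20° lon, +5·10° lat → SW at lon 100°, lat -40°.
Square 5, 1: +5·2° lon, +1·1° lat → SW at lon 110°, lat -39°.
Cell spans 2° lon × 1° lat.
south -39.000, north -38.000.

-39.000, -38.000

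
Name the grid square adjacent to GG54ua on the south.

GG53ux

Latitude subsquare a = 0; −1 → -1, wraps to 23 = x, carry into square.
Latitude square 4; −1 → 3.
The longitude characters are unchanged.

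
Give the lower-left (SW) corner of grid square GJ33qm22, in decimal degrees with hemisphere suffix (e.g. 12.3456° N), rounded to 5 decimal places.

Field G=6, J=9: +6·20° lon, +9·10° lat → SW at lon -60°, lat 0°.
Square 3, 3: +3·2° lon, +3·1° lat → SW at lon -54°, lat 3°.
Subsquare q=16, m=12: +16·0.0833333° lon, +12·0.0416667° lat → SW at lon -52.6667°, lat 3.5°.
Extended square 2, 2: +2·0.00833333° lon, +2·0.00416667° lat → SW at lon -52.65°, lat 3.50833°.
latitude 3.50833° N, longitude 52.65000° W.

3.50833° N, 52.65000° W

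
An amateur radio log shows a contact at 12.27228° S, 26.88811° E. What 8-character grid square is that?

KH37kr64

Shift to the Maidenhead origin (180°W, 90°S): lon 206.88811, lat 77.72772.
Field (20°×10°, letters A–R): 206.88811/20 → 10 → K, 77.72772/10 → 7 → H; chars KH.
Square (2°×1°, digits 0–9): 6.88811/2 → 3, 7.72772/1 → 7; chars 37.
Subsquare (5′×2.5′, letters a–x): 0.88811/0.0833333 → 10 → k, 0.72772/0.0416667 → 17 → r; chars kr.
Extended square (30″×15″, digits 0–9): 0.05478/0.00833333 → 6, 0.01939/0.00416667 → 4; chars 64.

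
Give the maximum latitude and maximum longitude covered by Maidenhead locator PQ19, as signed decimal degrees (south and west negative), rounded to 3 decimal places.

80.000, 124.000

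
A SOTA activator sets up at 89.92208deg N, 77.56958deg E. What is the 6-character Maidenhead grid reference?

Offset from 180°W / 90°S: lon 257.5696°, lat 179.9221°.
Field: lon ⌊257.5696/20⌋ = 12 → M; lat ⌊179.9221/10⌋ = 17 → R.
Square: lon ⌊17.5696/2⌋ = 8; lat ⌊9.9221/1⌋ = 9.
Subsquare: lon ⌊1.5696/0.0833333⌋ = 18 → s; lat ⌊0.9221/0.0416667⌋ = 22 → w.

MR89sw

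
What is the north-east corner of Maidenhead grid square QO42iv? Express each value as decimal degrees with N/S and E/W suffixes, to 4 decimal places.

52.9167° N, 148.7500° E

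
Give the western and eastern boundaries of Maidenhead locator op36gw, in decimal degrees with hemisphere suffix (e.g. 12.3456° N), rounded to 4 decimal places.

Field O=14, P=15: +14·20° lon, +15·10° lat → SW at lon 100°, lat 60°.
Square 3, 6: +3·2° lon, +6·1° lat → SW at lon 106°, lat 66°.
Subsquare g=6, w=22: +6·0.0833333° lon, +22·0.0416667° lat → SW at lon 106.5°, lat 66.9167°.
Cell spans 0.0833333° lon × 0.0416667° lat.
west 106.5000° E, east 106.5833° E.

106.5000° E, 106.5833° E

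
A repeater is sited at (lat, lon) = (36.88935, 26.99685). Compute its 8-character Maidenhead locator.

KM36lv93

Shift to the Maidenhead origin (180°W, 90°S): lon 206.99685, lat 126.88935.
Field: 206.99685/20 → 10 → K, 126.88935/10 → 12 → M; chars KM.
Square: 6.99685/2 → 3, 6.88935/1 → 6; chars 36.
Subsquare: 0.99685/0.0833333 → 11 → l, 0.88935/0.0416667 → 21 → v; chars lv.
Extended square: 0.08018/0.00833333 → 9, 0.01435/0.00416667 → 3; chars 93.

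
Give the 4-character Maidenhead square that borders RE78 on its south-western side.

RE67

Longitude square 7; −1 → 6.
Latitude square 8; −1 → 7.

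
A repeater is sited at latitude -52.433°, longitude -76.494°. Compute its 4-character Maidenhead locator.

Shift to the Maidenhead origin (180°W, 90°S): lon 103.51, lat 37.57.
Field (20°×10°, letters A–R): lon ⌊103.51/20⌋ = 5 → F; lat ⌊37.57/10⌋ = 3 → D.
Square (2°×1°, digits 0–9): lon ⌊3.51/2⌋ = 1; lat ⌊7.57/1⌋ = 7.

FD17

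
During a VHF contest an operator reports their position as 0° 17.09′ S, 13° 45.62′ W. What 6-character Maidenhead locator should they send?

II39cr

Add 180° to longitude and 90° to latitude: 166.2397, 89.7152.
Field: lon ⌊166.2397/20⌋ = 8 → I; lat ⌊89.7152/10⌋ = 8 → I.
Square: lon ⌊6.2397/2⌋ = 3; lat ⌊9.7152/1⌋ = 9.
Subsquare: lon ⌊0.2397/0.0833333⌋ = 2 → c; lat ⌊0.7152/0.0416667⌋ = 17 → r.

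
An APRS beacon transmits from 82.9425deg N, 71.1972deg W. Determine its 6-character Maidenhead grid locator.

FR42jw

Offset from 180°W / 90°S: lon 108.8028°, lat 172.9425°.
Field: lon ⌊108.8028/20⌋ = 5 → F; lat ⌊172.9425/10⌋ = 17 → R.
Square: lon ⌊8.8028/2⌋ = 4; lat ⌊2.9425/1⌋ = 2.
Subsquare: lon ⌊0.8028/0.0833333⌋ = 9 → j; lat ⌊0.9425/0.0416667⌋ = 22 → w.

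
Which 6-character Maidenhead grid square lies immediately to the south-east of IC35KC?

IC35lb

Longitude subsquare k = 10; +1 → 11 = l.
Latitude subsquare c = 2; −1 → 1 = b.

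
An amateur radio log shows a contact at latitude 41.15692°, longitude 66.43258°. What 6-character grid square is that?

MN31fd

Shift to the Maidenhead origin (180°W, 90°S): lon 246.4326, lat 131.1569.
Field (20°×10°, letters A–R): lon ⌊246.4326/20⌋ = 12 → M; lat ⌊131.1569/10⌋ = 13 → N.
Square (2°×1°, digits 0–9): lon ⌊6.4326/2⌋ = 3; lat ⌊1.1569/1⌋ = 1.
Subsquare (5′×2.5′, letters a–x): lon ⌊0.4326/0.0833333⌋ = 5 → f; lat ⌊0.1569/0.0416667⌋ = 3 → d.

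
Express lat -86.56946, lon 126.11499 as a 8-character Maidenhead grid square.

Offset from 180°W / 90°S: lon 306.11499°, lat 3.43054°.
Field: lon ⌊306.11499/20⌋ = 15 → P; lat ⌊3.43054/10⌋ = 0 → A.
Square: lon ⌊6.11499/2⌋ = 3; lat ⌊3.43054/1⌋ = 3.
Subsquare: lon ⌊0.11499/0.0833333⌋ = 1 → b; lat ⌊0.43054/0.0416667⌋ = 10 → k.
Extended square: lon ⌊0.03166/0.00833333⌋ = 3; lat ⌊0.01387/0.00416667⌋ = 3.

PA33bk33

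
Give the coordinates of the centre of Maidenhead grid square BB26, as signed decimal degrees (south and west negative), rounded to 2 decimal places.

Field B=1, B=1: +1·20° lon, +1·10° lat → SW at lon -160°, lat -80°.
Square 2, 6: +2·2° lon, +6·1° lat → SW at lon -156°, lat -74°.
Cell spans 2° lon × 1° lat. Centre is SW corner plus half of each.
latitude -73.50, longitude -155.00.

-73.50, -155.00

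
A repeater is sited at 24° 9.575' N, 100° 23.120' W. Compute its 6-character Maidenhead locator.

Offset from 180°W / 90°S: lon 79.6147°, lat 114.1596°.
Field: lon ⌊79.6147/20⌋ = 3 → D; lat ⌊114.1596/10⌋ = 11 → L.
Square: lon ⌊19.6147/2⌋ = 9; lat ⌊4.1596/1⌋ = 4.
Subsquare: lon ⌊1.6147/0.0833333⌋ = 19 → t; lat ⌊0.1596/0.0416667⌋ = 3 → d.

DL94td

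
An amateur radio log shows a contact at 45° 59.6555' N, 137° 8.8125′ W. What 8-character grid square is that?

CN15kx28

Offset from 180°W / 90°S: lon 42.85313°, lat 135.99426°.
Field: lon ⌊42.85313/20⌋ = 2 → C; lat ⌊135.99426/10⌋ = 13 → N.
Square: lon ⌊2.85313/2⌋ = 1; lat ⌊5.99426/1⌋ = 5.
Subsquare: lon ⌊0.85313/0.0833333⌋ = 10 → k; lat ⌊0.99426/0.0416667⌋ = 23 → x.
Extended square: lon ⌊0.01979/0.00833333⌋ = 2; lat ⌊0.03593/0.00416667⌋ = 8.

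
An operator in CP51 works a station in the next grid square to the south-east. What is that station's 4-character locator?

Longitude square 5; +1 → 6.
Latitude square 1; −1 → 0.

CP60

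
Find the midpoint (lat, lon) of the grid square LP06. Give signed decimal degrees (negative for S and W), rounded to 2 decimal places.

66.50, 41.00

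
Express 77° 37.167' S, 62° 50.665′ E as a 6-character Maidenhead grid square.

MB12kj

Shift to the Maidenhead origin (180°W, 90°S): lon 242.8444, lat 12.3805.
Field: lon ⌊242.8444/20⌋ = 12 → M; lat ⌊12.3805/10⌋ = 1 → B.
Square: lon ⌊2.8444/2⌋ = 1; lat ⌊2.3805/1⌋ = 2.
Subsquare: lon ⌊0.8444/0.0833333⌋ = 10 → k; lat ⌊0.3805/0.0416667⌋ = 9 → j.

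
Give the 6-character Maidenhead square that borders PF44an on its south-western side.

Longitude subsquare a = 0; −1 → -1, wraps to 23 = x, carry into square.
Longitude square 4; −1 → 3.
Latitude subsquare n = 13; −1 → 12 = m.

PF34xm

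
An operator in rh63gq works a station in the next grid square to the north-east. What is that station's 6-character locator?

RH63hr

Longitude subsquare g = 6; +1 → 7 = h.
Latitude subsquare q = 16; +1 → 17 = r.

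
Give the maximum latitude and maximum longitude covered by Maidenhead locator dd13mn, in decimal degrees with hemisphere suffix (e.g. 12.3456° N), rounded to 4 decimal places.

Field D=3, D=3: +3·20° lon, +3·10° lat → SW at lon -120°, lat -60°.
Square 1, 3: +1·2° lon, +3·1° lat → SW at lon -118°, lat -57°.
Subsquare m=12, n=13: +12·0.0833333° lon, +13·0.0416667° lat → SW at lon -117°, lat -56.4583°.
Cell spans 0.0833333° lon × 0.0416667° lat. NE corner is SW corner plus one full cell.
latitude 56.4167° S, longitude 116.9167° W.

56.4167° S, 116.9167° W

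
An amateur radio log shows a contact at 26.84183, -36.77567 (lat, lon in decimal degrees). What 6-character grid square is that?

HL16ou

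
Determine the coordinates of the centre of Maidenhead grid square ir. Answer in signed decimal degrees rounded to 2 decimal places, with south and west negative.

85.00, -10.00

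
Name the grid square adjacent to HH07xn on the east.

HH17an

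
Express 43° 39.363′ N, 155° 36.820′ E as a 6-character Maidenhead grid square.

QN73tp

Offset from 180°W / 90°S: lon 335.6137°, lat 133.6560°.
Field: lon ⌊335.6137/20⌋ = 16 → Q; lat ⌊133.6560/10⌋ = 13 → N.
Square: lon ⌊15.6137/2⌋ = 7; lat ⌊3.6560/1⌋ = 3.
Subsquare: lon ⌊1.6137/0.0833333⌋ = 19 → t; lat ⌊0.6560/0.0416667⌋ = 15 → p.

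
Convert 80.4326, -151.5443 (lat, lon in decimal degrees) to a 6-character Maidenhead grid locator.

BR40fk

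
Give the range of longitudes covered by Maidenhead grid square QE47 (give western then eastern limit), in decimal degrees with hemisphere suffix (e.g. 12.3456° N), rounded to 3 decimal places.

Field Q=16, E=4: +16·20° lon, +4·10° lat → SW at lon 140°, lat -50°.
Square 4, 7: +4·2° lon, +7·1° lat → SW at lon 148°, lat -43°.
Cell spans 2° lon × 1° lat.
west 148.000° E, east 150.000° E.

148.000° E, 150.000° E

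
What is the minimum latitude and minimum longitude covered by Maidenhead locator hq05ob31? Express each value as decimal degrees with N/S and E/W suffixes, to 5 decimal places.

75.04583° N, 38.80833° W

Field H=7, Q=16: +7·20° lon, +16·10° lat → SW at lon -40°, lat 70°.
Square 0, 5: +0·2° lon, +5·1° lat → SW at lon -40°, lat 75°.
Subsquare o=14, b=1: +14·0.0833333° lon, +1·0.0416667° lat → SW at lon -38.8333°, lat 75.0417°.
Extended square 3, 1: +3·0.00833333° lon, +1·0.00416667° lat → SW at lon -38.8083°, lat 75.0458°.
latitude 75.04583° N, longitude 38.80833° W.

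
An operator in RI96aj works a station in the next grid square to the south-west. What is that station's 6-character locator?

Longitude subsquare a = 0; −1 → -1, wraps to 23 = x, carry into square.
Longitude square 9; −1 → 8.
Latitude subsquare j = 9; −1 → 8 = i.

RI86xi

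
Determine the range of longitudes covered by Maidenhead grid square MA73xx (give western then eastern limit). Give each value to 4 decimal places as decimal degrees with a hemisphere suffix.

Field M=12, A=0: +12·20° lon, +0·10° lat → SW at lon 60°, lat -90°.
Square 7, 3: +7·2° lon, +3·1° lat → SW at lon 74°, lat -87°.
Subsquare x=23, x=23: +23·0.0833333° lon, +23·0.0416667° lat → SW at lon 75.9167°, lat -86.0417°.
Cell spans 0.0833333° lon × 0.0416667° lat.
west 75.9167° E, east 76.0000° E.

75.9167° E, 76.0000° E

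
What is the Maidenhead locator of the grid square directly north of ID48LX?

Latitude subsquare x = 23; +1 → 24, wraps to 0 = a, carry into square.
Latitude square 8; +1 → 9.
The longitude characters are unchanged.

ID49la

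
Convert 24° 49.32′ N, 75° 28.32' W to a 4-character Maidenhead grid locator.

FL24

Add 180° to longitude and 90° to latitude: 104.53, 114.82.
Field: lon ⌊104.53/20⌋ = 5 → F; lat ⌊114.82/10⌋ = 11 → L.
Square: lon ⌊4.53/2⌋ = 2; lat ⌊4.82/1⌋ = 4.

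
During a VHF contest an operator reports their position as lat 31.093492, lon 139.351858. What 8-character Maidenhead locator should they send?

PM91qc22

Shift to the Maidenhead origin (180°W, 90°S): lon 319.35186, lat 121.09349.
Field: lon ⌊319.35186/20⌋ = 15 → P; lat ⌊121.09349/10⌋ = 12 → M.
Square: lon ⌊19.35186/2⌋ = 9; lat ⌊1.09349/1⌋ = 1.
Subsquare: lon ⌊1.35186/0.0833333⌋ = 16 → q; lat ⌊0.09349/0.0416667⌋ = 2 → c.
Extended square: lon ⌊0.01852/0.00833333⌋ = 2; lat ⌊0.01016/0.00416667⌋ = 2.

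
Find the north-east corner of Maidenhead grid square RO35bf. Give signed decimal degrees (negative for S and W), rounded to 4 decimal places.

Field R=17, O=14: +17·20° lon, +14·10° lat → SW at lon 160°, lat 50°.
Square 3, 5: +3·2° lon, +5·1° lat → SW at lon 166°, lat 55°.
Subsquare b=1, f=5: +1·0.0833333° lon, +5·0.0416667° lat → SW at lon 166.083°, lat 55.2083°.
Cell spans 0.0833333° lon × 0.0416667° lat. NE corner is SW corner plus one full cell.
latitude 55.2500, longitude 166.1667.

55.2500, 166.1667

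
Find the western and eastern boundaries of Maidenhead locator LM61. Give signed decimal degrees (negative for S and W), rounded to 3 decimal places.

Field L=11, M=12: +11·20° lon, +12·10° lat → SW at lon 40°, lat 30°.
Square 6, 1: +6·2° lon, +1·1° lat → SW at lon 52°, lat 31°.
Cell spans 2° lon × 1° lat.
west 52.000, east 54.000.

52.000, 54.000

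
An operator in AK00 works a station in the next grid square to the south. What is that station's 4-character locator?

AJ09

Latitude square 0; −1 → -1, wraps to 9, carry into field.
Latitude field K = 10; −1 → 9 = J.
The longitude characters are unchanged.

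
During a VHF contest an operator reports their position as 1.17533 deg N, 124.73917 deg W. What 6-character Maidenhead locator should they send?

Shift to the Maidenhead origin (180°W, 90°S): lon 55.2608, lat 91.1753.
Field: lon ⌊55.2608/20⌋ = 2 → C; lat ⌊91.1753/10⌋ = 9 → J.
Square: lon ⌊15.2608/2⌋ = 7; lat ⌊1.1753/1⌋ = 1.
Subsquare: lon ⌊1.2608/0.0833333⌋ = 15 → p; lat ⌊0.1753/0.0416667⌋ = 4 → e.

CJ71pe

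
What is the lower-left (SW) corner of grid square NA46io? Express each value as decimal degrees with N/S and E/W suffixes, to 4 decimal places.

83.4167° S, 88.6667° E

Field N=13, A=0: +13·20° lon, +0·10° lat → SW at lon 80°, lat -90°.
Square 4, 6: +4·2° lon, +6·1° lat → SW at lon 88°, lat -84°.
Subsquare i=8, o=14: +8·0.0833333° lon, +14·0.0416667° lat → SW at lon 88.6667°, lat -83.4167°.
latitude 83.4167° S, longitude 88.6667° E.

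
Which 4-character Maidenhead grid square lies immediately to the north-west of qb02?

PB93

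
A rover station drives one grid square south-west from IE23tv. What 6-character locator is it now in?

IE23su

Longitude subsquare t = 19; −1 → 18 = s.
Latitude subsquare v = 21; −1 → 20 = u.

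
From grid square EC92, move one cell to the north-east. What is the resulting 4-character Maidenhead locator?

Longitude square 9; +1 → 10, wraps to 0, carry into field.
Longitude field E = 4; +1 → 5 = F.
Latitude square 2; +1 → 3.

FC03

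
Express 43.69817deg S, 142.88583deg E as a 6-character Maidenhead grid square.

QE16kh

Shift to the Maidenhead origin (180°W, 90°S): lon 322.8858, lat 46.3018.
Field: lon ⌊322.8858/20⌋ = 16 → Q; lat ⌊46.3018/10⌋ = 4 → E.
Square: lon ⌊2.8858/2⌋ = 1; lat ⌊6.3018/1⌋ = 6.
Subsquare: lon ⌊0.8858/0.0833333⌋ = 10 → k; lat ⌊0.3018/0.0416667⌋ = 7 → h.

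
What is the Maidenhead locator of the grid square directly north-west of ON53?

Longitude square 5; −1 → 4.
Latitude square 3; +1 → 4.

ON44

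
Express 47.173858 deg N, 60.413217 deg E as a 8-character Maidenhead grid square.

MN07ee91

Shift to the Maidenhead origin (180°W, 90°S): lon 240.41322, lat 137.17386.
Field: 240.41322/20 → 12 → M, 137.17386/10 → 13 → N; chars MN.
Square: 0.41322/2 → 0, 7.17386/1 → 7; chars 07.
Subsquare: 0.41322/0.0833333 → 4 → e, 0.17386/0.0416667 → 4 → e; chars ee.
Extended square: 0.07988/0.00833333 → 9, 0.00719/0.00416667 → 1; chars 91.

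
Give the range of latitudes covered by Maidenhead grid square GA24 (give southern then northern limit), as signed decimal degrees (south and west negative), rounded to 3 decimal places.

Field G=6, A=0: +6·20° lon, +0·10° lat → SW at lon -60°, lat -90°.
Square 2, 4: +2·2° lon, +4·1° lat → SW at lon -56°, lat -86°.
Cell spans 2° lon × 1° lat.
south -86.000, north -85.000.

-86.000, -85.000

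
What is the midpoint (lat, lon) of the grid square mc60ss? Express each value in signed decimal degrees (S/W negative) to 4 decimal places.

-69.2292, 73.5417

Field M=12, C=2: +12·20° lon, +2·10° lat → SW at lon 60°, lat -70°.
Square 6, 0: +6·2° lon, +0·1° lat → SW at lon 72°, lat -70°.
Subsquare s=18, s=18: +18·0.0833333° lon, +18·0.0416667° lat → SW at lon 73.5°, lat -69.25°.
Cell spans 0.0833333° lon × 0.0416667° lat. Centre is SW corner plus half of each.
latitude -69.2292, longitude 73.5417.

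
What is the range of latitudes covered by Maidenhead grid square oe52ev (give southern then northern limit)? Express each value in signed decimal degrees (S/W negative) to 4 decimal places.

-47.1250, -47.0833

Field O=14, E=4: +14·20° lon, +4·10° lat → SW at lon 100°, lat -50°.
Square 5, 2: +5·2° lon, +2·1° lat → SW at lon 110°, lat -48°.
Subsquare e=4, v=21: +4·0.0833333° lon, +21·0.0416667° lat → SW at lon 110.333°, lat -47.125°.
Cell spans 0.0833333° lon × 0.0416667° lat.
south -47.1250, north -47.0833.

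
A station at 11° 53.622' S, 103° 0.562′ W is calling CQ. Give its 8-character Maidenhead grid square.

Offset from 180°W / 90°S: lon 76.99063°, lat 78.10630°.
Field (20°×10°, letters A–R): lon ⌊76.99063/20⌋ = 3 → D; lat ⌊78.10630/10⌋ = 7 → H.
Square (2°×1°, digits 0–9): lon ⌊16.99063/2⌋ = 8; lat ⌊8.10630/1⌋ = 8.
Subsquare (5′×2.5′, letters a–x): lon ⌊0.99063/0.0833333⌋ = 11 → l; lat ⌊0.10630/0.0416667⌋ = 2 → c.
Extended square (30″×15″, digits 0–9): lon ⌊0.07397/0.00833333⌋ = 8; lat ⌊0.02297/0.00416667⌋ = 5.

DH88lc85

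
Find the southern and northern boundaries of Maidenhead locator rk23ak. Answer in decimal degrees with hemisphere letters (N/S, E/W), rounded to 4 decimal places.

Field R=17, K=10: +17·20° lon, +10·10° lat → SW at lon 160°, lat 10°.
Square 2, 3: +2·2° lon, +3·1° lat → SW at lon 164°, lat 13°.
Subsquare a=0, k=10: +0·0.0833333° lon, +10·0.0416667° lat → SW at lon 164°, lat 13.4167°.
Cell spans 0.0833333° lon × 0.0416667° lat.
south 13.4167° N, north 13.4583° N.

13.4167° N, 13.4583° N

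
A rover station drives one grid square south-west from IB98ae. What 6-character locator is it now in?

Longitude subsquare a = 0; −1 → -1, wraps to 23 = x, carry into square.
Longitude square 9; −1 → 8.
Latitude subsquare e = 4; −1 → 3 = d.

IB88xd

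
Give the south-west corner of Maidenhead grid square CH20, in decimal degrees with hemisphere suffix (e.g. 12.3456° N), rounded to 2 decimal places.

20.00° S, 136.00° W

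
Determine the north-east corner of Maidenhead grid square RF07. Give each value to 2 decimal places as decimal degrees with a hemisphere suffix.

32.00° S, 162.00° E

Field R=17, F=5: +17·20° lon, +5·10° lat → SW at lon 160°, lat -40°.
Square 0, 7: +0·2° lon, +7·1° lat → SW at lon 160°, lat -33°.
Cell spans 2° lon × 1° lat. NE corner is SW corner plus one full cell.
latitude 32.00° S, longitude 162.00° E.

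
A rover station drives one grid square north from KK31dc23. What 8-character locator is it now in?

KK31dc24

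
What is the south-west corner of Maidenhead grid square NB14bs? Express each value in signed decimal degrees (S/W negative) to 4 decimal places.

Field N=13, B=1: +13·20° lon, +1·10° lat → SW at lon 80°, lat -80°.
Square 1, 4: +1·2° lon, +4·1° lat → SW at lon 82°, lat -76°.
Subsquare b=1, s=18: +1·0.0833333° lon, +18·0.0416667° lat → SW at lon 82.0833°, lat -75.25°.
latitude -75.2500, longitude 82.0833.

-75.2500, 82.0833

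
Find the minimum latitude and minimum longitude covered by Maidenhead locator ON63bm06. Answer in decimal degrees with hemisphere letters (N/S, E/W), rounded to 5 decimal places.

43.52500° N, 112.08333° E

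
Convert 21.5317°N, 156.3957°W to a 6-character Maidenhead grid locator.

BL11tm

Add 180° to longitude and 90° to latitude: 23.6043, 111.5317.
Field: lon ⌊23.6043/20⌋ = 1 → B; lat ⌊111.5317/10⌋ = 11 → L.
Square: lon ⌊3.6043/2⌋ = 1; lat ⌊1.5317/1⌋ = 1.
Subsquare: lon ⌊1.6043/0.0833333⌋ = 19 → t; lat ⌊0.5317/0.0416667⌋ = 12 → m.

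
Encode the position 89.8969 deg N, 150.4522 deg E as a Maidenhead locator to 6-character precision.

QR59fv

Add 180° to longitude and 90° to latitude: 330.4522, 179.8969.
Field (20°×10°, letters A–R): lon ⌊330.4522/20⌋ = 16 → Q; lat ⌊179.8969/10⌋ = 17 → R.
Square (2°×1°, digits 0–9): lon ⌊10.4522/2⌋ = 5; lat ⌊9.8969/1⌋ = 9.
Subsquare (5′×2.5′, letters a–x): lon ⌊0.4522/0.0833333⌋ = 5 → f; lat ⌊0.8969/0.0416667⌋ = 21 → v.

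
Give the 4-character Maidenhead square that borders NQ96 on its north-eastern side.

OQ07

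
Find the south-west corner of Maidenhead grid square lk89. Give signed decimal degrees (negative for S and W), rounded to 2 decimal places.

Field L=11, K=10: +11·20° lon, +10·10° lat → SW at lon 40°, lat 10°.
Square 8, 9: +8·2° lon, +9·1° lat → SW at lon 56°, lat 19°.
latitude 19.00, longitude 56.00.

19.00, 56.00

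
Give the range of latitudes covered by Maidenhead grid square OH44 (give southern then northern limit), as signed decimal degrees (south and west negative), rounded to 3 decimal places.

-16.000, -15.000

Field O=14, H=7: +14·20° lon, +7·10° lat → SW at lon 100°, lat -20°.
Square 4, 4: +4·2° lon, +4·1° lat → SW at lon 108°, lat -16°.
Cell spans 2° lon × 1° lat.
south -16.000, north -15.000.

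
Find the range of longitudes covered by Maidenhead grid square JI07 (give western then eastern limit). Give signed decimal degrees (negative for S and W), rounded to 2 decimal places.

Field J=9, I=8: +9·20° lon, +8·10° lat → SW at lon 0°, lat -10°.
Square 0, 7: +0·2° lon, +7·1° lat → SW at lon 0°, lat -3°.
Cell spans 2° lon × 1° lat.
west 0.00, east 2.00.

0.00, 2.00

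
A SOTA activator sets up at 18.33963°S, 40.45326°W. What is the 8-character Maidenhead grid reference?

Offset from 180°W / 90°S: lon 139.54674°, lat 71.66037°.
Field: 139.54674/20 → 6 → G, 71.66037/10 → 7 → H; chars GH.
Square: 19.54674/2 → 9, 1.66037/1 → 1; chars 91.
Subsquare: 1.54674/0.0833333 → 18 → s, 0.66037/0.0416667 → 15 → p; chars sp.
Extended square: 0.04674/0.00833333 → 5, 0.03537/0.00416667 → 8; chars 58.

GH91sp58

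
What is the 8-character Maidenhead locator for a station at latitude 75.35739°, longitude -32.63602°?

Add 180° to longitude and 90° to latitude: 147.36398, 165.35739.
Field: lon ⌊147.36398/20⌋ = 7 → H; lat ⌊165.35739/10⌋ = 16 → Q.
Square: lon ⌊7.36398/2⌋ = 3; lat ⌊5.35739/1⌋ = 5.
Subsquare: lon ⌊1.36398/0.0833333⌋ = 16 → q; lat ⌊0.35739/0.0416667⌋ = 8 → i.
Extended square: lon ⌊0.03065/0.00833333⌋ = 3; lat ⌊0.02406/0.00416667⌋ = 5.

HQ35qi35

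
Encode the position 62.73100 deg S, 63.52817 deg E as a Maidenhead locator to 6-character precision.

MC17sg

Offset from 180°W / 90°S: lon 243.5282°, lat 27.2690°.
Field (20°×10°, letters A–R): 243.5282/20 → 12 → M, 27.2690/10 → 2 → C; chars MC.
Square (2°×1°, digits 0–9): 3.5282/2 → 1, 7.2690/1 → 7; chars 17.
Subsquare (5′×2.5′, letters a–x): 1.5282/0.0833333 → 18 → s, 0.2690/0.0416667 → 6 → g; chars sg.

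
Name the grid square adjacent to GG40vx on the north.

Latitude subsquare x = 23; +1 → 24, wraps to 0 = a, carry into square.
Latitude square 0; +1 → 1.
The longitude characters are unchanged.

GG41va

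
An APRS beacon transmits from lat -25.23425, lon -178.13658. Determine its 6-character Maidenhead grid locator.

AG04ws

Add 180° to longitude and 90° to latitude: 1.8634, 64.7657.
Field: 1.8634/20 → 0 → A, 64.7657/10 → 6 → G; chars AG.
Square: 1.8634/2 → 0, 4.7657/1 → 4; chars 04.
Subsquare: 1.8634/0.0833333 → 22 → w, 0.7657/0.0416667 → 18 → s; chars ws.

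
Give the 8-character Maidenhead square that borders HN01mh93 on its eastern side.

HN01nh03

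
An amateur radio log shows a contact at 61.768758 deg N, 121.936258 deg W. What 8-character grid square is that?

CP91as74

Add 180° to longitude and 90° to latitude: 58.06374, 151.76876.
Field (20°×10°, letters A–R): lon ⌊58.06374/20⌋ = 2 → C; lat ⌊151.76876/10⌋ = 15 → P.
Square (2°×1°, digits 0–9): lon ⌊18.06374/2⌋ = 9; lat ⌊1.76876/1⌋ = 1.
Subsquare (5′×2.5′, letters a–x): lon ⌊0.06374/0.0833333⌋ = 0 → a; lat ⌊0.76876/0.0416667⌋ = 18 → s.
Extended square (30″×15″, digits 0–9): lon ⌊0.06374/0.00833333⌋ = 7; lat ⌊0.01876/0.00416667⌋ = 4.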